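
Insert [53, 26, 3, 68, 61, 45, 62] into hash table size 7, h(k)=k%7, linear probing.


Insert 53: h=4 -> slot 4
Insert 26: h=5 -> slot 5
Insert 3: h=3 -> slot 3
Insert 68: h=5, 1 probes -> slot 6
Insert 61: h=5, 2 probes -> slot 0
Insert 45: h=3, 5 probes -> slot 1
Insert 62: h=6, 3 probes -> slot 2

Table: [61, 45, 62, 3, 53, 26, 68]


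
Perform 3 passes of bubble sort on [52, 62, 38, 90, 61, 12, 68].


Initial: [52, 62, 38, 90, 61, 12, 68]
Pass 1: [52, 38, 62, 61, 12, 68, 90] (4 swaps)
Pass 2: [38, 52, 61, 12, 62, 68, 90] (3 swaps)
Pass 3: [38, 52, 12, 61, 62, 68, 90] (1 swaps)

After 3 passes: [38, 52, 12, 61, 62, 68, 90]


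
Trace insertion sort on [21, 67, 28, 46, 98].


Initial: [21, 67, 28, 46, 98]
Insert 67: [21, 67, 28, 46, 98]
Insert 28: [21, 28, 67, 46, 98]
Insert 46: [21, 28, 46, 67, 98]
Insert 98: [21, 28, 46, 67, 98]

Sorted: [21, 28, 46, 67, 98]


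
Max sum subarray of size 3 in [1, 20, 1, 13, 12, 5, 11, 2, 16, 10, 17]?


[0:3]: 22
[1:4]: 34
[2:5]: 26
[3:6]: 30
[4:7]: 28
[5:8]: 18
[6:9]: 29
[7:10]: 28
[8:11]: 43

Max: 43 at [8:11]


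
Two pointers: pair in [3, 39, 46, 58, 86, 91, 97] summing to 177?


lo=0(3)+hi=6(97)=100
lo=1(39)+hi=6(97)=136
lo=2(46)+hi=6(97)=143
lo=3(58)+hi=6(97)=155
lo=4(86)+hi=6(97)=183
lo=4(86)+hi=5(91)=177

Yes: 86+91=177


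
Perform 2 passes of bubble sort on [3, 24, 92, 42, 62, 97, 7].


Initial: [3, 24, 92, 42, 62, 97, 7]
Pass 1: [3, 24, 42, 62, 92, 7, 97] (3 swaps)
Pass 2: [3, 24, 42, 62, 7, 92, 97] (1 swaps)

After 2 passes: [3, 24, 42, 62, 7, 92, 97]


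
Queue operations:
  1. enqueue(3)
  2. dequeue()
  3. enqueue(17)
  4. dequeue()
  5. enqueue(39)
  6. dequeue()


enqueue(3) -> [3]
dequeue()->3, []
enqueue(17) -> [17]
dequeue()->17, []
enqueue(39) -> [39]
dequeue()->39, []

Final queue: []


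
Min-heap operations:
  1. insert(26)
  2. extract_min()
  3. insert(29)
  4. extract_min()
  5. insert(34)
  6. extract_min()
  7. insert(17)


insert(26) -> [26]
extract_min()->26, []
insert(29) -> [29]
extract_min()->29, []
insert(34) -> [34]
extract_min()->34, []
insert(17) -> [17]

Final heap: [17]


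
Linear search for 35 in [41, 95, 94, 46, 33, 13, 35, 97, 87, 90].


i=0: 41!=35
i=1: 95!=35
i=2: 94!=35
i=3: 46!=35
i=4: 33!=35
i=5: 13!=35
i=6: 35==35 found!

Found at 6, 7 comps


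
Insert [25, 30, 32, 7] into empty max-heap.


Insert 25: [25]
Insert 30: [30, 25]
Insert 32: [32, 25, 30]
Insert 7: [32, 25, 30, 7]

Final heap: [32, 25, 30, 7]


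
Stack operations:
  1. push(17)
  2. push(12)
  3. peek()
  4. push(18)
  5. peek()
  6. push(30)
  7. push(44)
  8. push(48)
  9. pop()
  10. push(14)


push(17) -> [17]
push(12) -> [17, 12]
peek()->12
push(18) -> [17, 12, 18]
peek()->18
push(30) -> [17, 12, 18, 30]
push(44) -> [17, 12, 18, 30, 44]
push(48) -> [17, 12, 18, 30, 44, 48]
pop()->48, [17, 12, 18, 30, 44]
push(14) -> [17, 12, 18, 30, 44, 14]

Final stack: [17, 12, 18, 30, 44, 14]


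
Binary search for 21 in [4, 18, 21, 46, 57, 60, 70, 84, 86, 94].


Step 1: lo=0, hi=9, mid=4, val=57
Step 2: lo=0, hi=3, mid=1, val=18
Step 3: lo=2, hi=3, mid=2, val=21

Found at index 2


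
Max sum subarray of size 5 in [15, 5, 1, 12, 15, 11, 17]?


[0:5]: 48
[1:6]: 44
[2:7]: 56

Max: 56 at [2:7]


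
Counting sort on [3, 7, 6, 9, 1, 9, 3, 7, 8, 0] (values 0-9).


Input: [3, 7, 6, 9, 1, 9, 3, 7, 8, 0]
Counts: [1, 1, 0, 2, 0, 0, 1, 2, 1, 2]

Sorted: [0, 1, 3, 3, 6, 7, 7, 8, 9, 9]


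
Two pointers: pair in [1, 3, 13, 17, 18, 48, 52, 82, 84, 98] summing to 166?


lo=0(1)+hi=9(98)=99
lo=1(3)+hi=9(98)=101
lo=2(13)+hi=9(98)=111
lo=3(17)+hi=9(98)=115
lo=4(18)+hi=9(98)=116
lo=5(48)+hi=9(98)=146
lo=6(52)+hi=9(98)=150
lo=7(82)+hi=9(98)=180
lo=7(82)+hi=8(84)=166

Yes: 82+84=166


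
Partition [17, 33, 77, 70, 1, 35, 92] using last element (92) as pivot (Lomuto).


Pivot: 92
  17 <= 92: advance i (no swap)
  33 <= 92: advance i (no swap)
  77 <= 92: advance i (no swap)
  70 <= 92: advance i (no swap)
  1 <= 92: advance i (no swap)
  35 <= 92: advance i (no swap)
Place pivot at 6: [17, 33, 77, 70, 1, 35, 92]

Partitioned: [17, 33, 77, 70, 1, 35, 92]


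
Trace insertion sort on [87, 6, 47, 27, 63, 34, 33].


Initial: [87, 6, 47, 27, 63, 34, 33]
Insert 6: [6, 87, 47, 27, 63, 34, 33]
Insert 47: [6, 47, 87, 27, 63, 34, 33]
Insert 27: [6, 27, 47, 87, 63, 34, 33]
Insert 63: [6, 27, 47, 63, 87, 34, 33]
Insert 34: [6, 27, 34, 47, 63, 87, 33]
Insert 33: [6, 27, 33, 34, 47, 63, 87]

Sorted: [6, 27, 33, 34, 47, 63, 87]


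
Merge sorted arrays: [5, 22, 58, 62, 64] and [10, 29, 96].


Take 5 from A
Take 10 from B
Take 22 from A
Take 29 from B
Take 58 from A
Take 62 from A
Take 64 from A

Merged: [5, 10, 22, 29, 58, 62, 64, 96]


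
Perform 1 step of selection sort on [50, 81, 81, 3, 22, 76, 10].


Initial: [50, 81, 81, 3, 22, 76, 10]
Step 1: min=3 at 3
  Swap: [3, 81, 81, 50, 22, 76, 10]

After 1 step: [3, 81, 81, 50, 22, 76, 10]


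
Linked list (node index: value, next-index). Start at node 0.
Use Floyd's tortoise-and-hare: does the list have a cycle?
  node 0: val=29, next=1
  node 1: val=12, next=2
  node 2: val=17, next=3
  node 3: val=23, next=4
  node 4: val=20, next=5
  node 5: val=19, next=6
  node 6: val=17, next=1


Floyd's tortoise (slow, +1) and hare (fast, +2):
  init: slow=0, fast=0
  step 1: slow=1, fast=2
  step 2: slow=2, fast=4
  step 3: slow=3, fast=6
  step 4: slow=4, fast=2
  step 5: slow=5, fast=4
  step 6: slow=6, fast=6
  slow == fast at node 6: cycle detected

Cycle: yes


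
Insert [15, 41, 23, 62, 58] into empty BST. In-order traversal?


Insert 15: root
Insert 41: R from 15
Insert 23: R from 15 -> L from 41
Insert 62: R from 15 -> R from 41
Insert 58: R from 15 -> R from 41 -> L from 62

In-order: [15, 23, 41, 58, 62]


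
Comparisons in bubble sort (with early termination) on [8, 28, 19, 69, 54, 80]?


Algorithm: bubble sort (with early termination)
Input: [8, 28, 19, 69, 54, 80]
Sorted: [8, 19, 28, 54, 69, 80]

9


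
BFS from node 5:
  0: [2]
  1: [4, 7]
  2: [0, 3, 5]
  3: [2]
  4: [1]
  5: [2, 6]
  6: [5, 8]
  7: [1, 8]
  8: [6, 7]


Visit 5, enqueue [2, 6]
Visit 2, enqueue [0, 3]
Visit 6, enqueue [8]
Visit 0, enqueue []
Visit 3, enqueue []
Visit 8, enqueue [7]
Visit 7, enqueue [1]
Visit 1, enqueue [4]
Visit 4, enqueue []

BFS order: [5, 2, 6, 0, 3, 8, 7, 1, 4]


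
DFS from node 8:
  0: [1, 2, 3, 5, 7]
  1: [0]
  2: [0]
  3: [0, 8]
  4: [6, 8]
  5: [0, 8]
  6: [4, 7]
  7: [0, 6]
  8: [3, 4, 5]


Visit 8, push [5, 4, 3]
Visit 3, push [0]
Visit 0, push [7, 5, 2, 1]
Visit 1, push []
Visit 2, push []
Visit 5, push []
Visit 7, push [6]
Visit 6, push [4]
Visit 4, push []

DFS order: [8, 3, 0, 1, 2, 5, 7, 6, 4]


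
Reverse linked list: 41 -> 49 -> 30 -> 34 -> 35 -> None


Step 1: curr=41, set curr.next=prev(None) | reversed so far: 41
Step 2: curr=49, set curr.next=prev(41) | reversed so far: 49 -> 41
Step 3: curr=30, set curr.next=prev(49) | reversed so far: 30 -> 49 -> 41
Step 4: curr=34, set curr.next=prev(30) | reversed so far: 34 -> 30 -> 49 -> 41
Step 5: curr=35, set curr.next=prev(34) | reversed so far: 35 -> 34 -> 30 -> 49 -> 41

35 -> 34 -> 30 -> 49 -> 41 -> None


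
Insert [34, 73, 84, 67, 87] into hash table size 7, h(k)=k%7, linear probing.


Insert 34: h=6 -> slot 6
Insert 73: h=3 -> slot 3
Insert 84: h=0 -> slot 0
Insert 67: h=4 -> slot 4
Insert 87: h=3, 2 probes -> slot 5

Table: [84, None, None, 73, 67, 87, 34]


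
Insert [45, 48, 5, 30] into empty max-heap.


Insert 45: [45]
Insert 48: [48, 45]
Insert 5: [48, 45, 5]
Insert 30: [48, 45, 5, 30]

Final heap: [48, 45, 5, 30]


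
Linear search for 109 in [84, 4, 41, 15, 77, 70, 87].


i=0: 84!=109
i=1: 4!=109
i=2: 41!=109
i=3: 15!=109
i=4: 77!=109
i=5: 70!=109
i=6: 87!=109

Not found, 7 comps


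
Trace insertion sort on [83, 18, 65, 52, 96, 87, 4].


Initial: [83, 18, 65, 52, 96, 87, 4]
Insert 18: [18, 83, 65, 52, 96, 87, 4]
Insert 65: [18, 65, 83, 52, 96, 87, 4]
Insert 52: [18, 52, 65, 83, 96, 87, 4]
Insert 96: [18, 52, 65, 83, 96, 87, 4]
Insert 87: [18, 52, 65, 83, 87, 96, 4]
Insert 4: [4, 18, 52, 65, 83, 87, 96]

Sorted: [4, 18, 52, 65, 83, 87, 96]


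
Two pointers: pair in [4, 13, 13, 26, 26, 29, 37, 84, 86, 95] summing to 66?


lo=0(4)+hi=9(95)=99
lo=0(4)+hi=8(86)=90
lo=0(4)+hi=7(84)=88
lo=0(4)+hi=6(37)=41
lo=1(13)+hi=6(37)=50
lo=2(13)+hi=6(37)=50
lo=3(26)+hi=6(37)=63
lo=4(26)+hi=6(37)=63
lo=5(29)+hi=6(37)=66

Yes: 29+37=66


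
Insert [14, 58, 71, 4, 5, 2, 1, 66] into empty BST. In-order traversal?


Insert 14: root
Insert 58: R from 14
Insert 71: R from 14 -> R from 58
Insert 4: L from 14
Insert 5: L from 14 -> R from 4
Insert 2: L from 14 -> L from 4
Insert 1: L from 14 -> L from 4 -> L from 2
Insert 66: R from 14 -> R from 58 -> L from 71

In-order: [1, 2, 4, 5, 14, 58, 66, 71]


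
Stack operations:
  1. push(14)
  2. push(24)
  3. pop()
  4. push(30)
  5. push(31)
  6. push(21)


push(14) -> [14]
push(24) -> [14, 24]
pop()->24, [14]
push(30) -> [14, 30]
push(31) -> [14, 30, 31]
push(21) -> [14, 30, 31, 21]

Final stack: [14, 30, 31, 21]


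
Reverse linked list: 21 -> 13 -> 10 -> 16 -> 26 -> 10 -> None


Step 1: curr=21, set curr.next=prev(None) | reversed so far: 21
Step 2: curr=13, set curr.next=prev(21) | reversed so far: 13 -> 21
Step 3: curr=10, set curr.next=prev(13) | reversed so far: 10 -> 13 -> 21
Step 4: curr=16, set curr.next=prev(10) | reversed so far: 16 -> 10 -> 13 -> 21
Step 5: curr=26, set curr.next=prev(16) | reversed so far: 26 -> 16 -> 10 -> 13 -> 21
Step 6: curr=10, set curr.next=prev(26) | reversed so far: 10 -> 26 -> 16 -> 10 -> 13 -> 21

10 -> 26 -> 16 -> 10 -> 13 -> 21 -> None


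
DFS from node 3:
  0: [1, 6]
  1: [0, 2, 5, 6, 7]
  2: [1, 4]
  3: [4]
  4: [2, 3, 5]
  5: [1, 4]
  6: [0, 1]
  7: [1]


Visit 3, push [4]
Visit 4, push [5, 2]
Visit 2, push [1]
Visit 1, push [7, 6, 5, 0]
Visit 0, push [6]
Visit 6, push []
Visit 5, push []
Visit 7, push []

DFS order: [3, 4, 2, 1, 0, 6, 5, 7]


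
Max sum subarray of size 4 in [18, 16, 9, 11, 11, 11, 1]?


[0:4]: 54
[1:5]: 47
[2:6]: 42
[3:7]: 34

Max: 54 at [0:4]


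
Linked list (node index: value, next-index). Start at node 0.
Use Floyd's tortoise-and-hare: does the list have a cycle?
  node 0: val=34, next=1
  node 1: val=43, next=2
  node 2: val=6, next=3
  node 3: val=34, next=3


Floyd's tortoise (slow, +1) and hare (fast, +2):
  init: slow=0, fast=0
  step 1: slow=1, fast=2
  step 2: slow=2, fast=3
  step 3: slow=3, fast=3
  slow == fast at node 3: cycle detected

Cycle: yes


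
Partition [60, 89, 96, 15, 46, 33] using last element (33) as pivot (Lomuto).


Pivot: 33
  15 <= 33: swap -> [15, 89, 96, 60, 46, 33]
Place pivot at 1: [15, 33, 96, 60, 46, 89]

Partitioned: [15, 33, 96, 60, 46, 89]


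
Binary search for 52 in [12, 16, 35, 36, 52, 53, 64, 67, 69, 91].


Step 1: lo=0, hi=9, mid=4, val=52

Found at index 4


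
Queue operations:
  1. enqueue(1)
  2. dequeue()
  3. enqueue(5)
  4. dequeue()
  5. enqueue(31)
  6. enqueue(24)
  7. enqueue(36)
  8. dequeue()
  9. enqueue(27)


enqueue(1) -> [1]
dequeue()->1, []
enqueue(5) -> [5]
dequeue()->5, []
enqueue(31) -> [31]
enqueue(24) -> [31, 24]
enqueue(36) -> [31, 24, 36]
dequeue()->31, [24, 36]
enqueue(27) -> [24, 36, 27]

Final queue: [24, 36, 27]


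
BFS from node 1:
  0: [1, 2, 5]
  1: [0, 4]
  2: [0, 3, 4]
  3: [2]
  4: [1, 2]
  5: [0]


Visit 1, enqueue [0, 4]
Visit 0, enqueue [2, 5]
Visit 4, enqueue []
Visit 2, enqueue [3]
Visit 5, enqueue []
Visit 3, enqueue []

BFS order: [1, 0, 4, 2, 5, 3]


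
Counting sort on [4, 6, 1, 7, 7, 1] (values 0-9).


Input: [4, 6, 1, 7, 7, 1]
Counts: [0, 2, 0, 0, 1, 0, 1, 2, 0, 0]

Sorted: [1, 1, 4, 6, 7, 7]


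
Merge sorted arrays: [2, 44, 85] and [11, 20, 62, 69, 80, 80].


Take 2 from A
Take 11 from B
Take 20 from B
Take 44 from A
Take 62 from B
Take 69 from B
Take 80 from B
Take 80 from B

Merged: [2, 11, 20, 44, 62, 69, 80, 80, 85]


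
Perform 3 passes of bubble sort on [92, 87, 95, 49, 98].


Initial: [92, 87, 95, 49, 98]
Pass 1: [87, 92, 49, 95, 98] (2 swaps)
Pass 2: [87, 49, 92, 95, 98] (1 swaps)
Pass 3: [49, 87, 92, 95, 98] (1 swaps)

After 3 passes: [49, 87, 92, 95, 98]


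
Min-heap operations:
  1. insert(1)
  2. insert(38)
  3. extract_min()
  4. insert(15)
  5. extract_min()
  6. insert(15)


insert(1) -> [1]
insert(38) -> [1, 38]
extract_min()->1, [38]
insert(15) -> [15, 38]
extract_min()->15, [38]
insert(15) -> [15, 38]

Final heap: [15, 38]


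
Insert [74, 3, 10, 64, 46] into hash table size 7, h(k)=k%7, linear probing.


Insert 74: h=4 -> slot 4
Insert 3: h=3 -> slot 3
Insert 10: h=3, 2 probes -> slot 5
Insert 64: h=1 -> slot 1
Insert 46: h=4, 2 probes -> slot 6

Table: [None, 64, None, 3, 74, 10, 46]


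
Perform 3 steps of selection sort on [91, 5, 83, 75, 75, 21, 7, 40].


Initial: [91, 5, 83, 75, 75, 21, 7, 40]
Step 1: min=5 at 1
  Swap: [5, 91, 83, 75, 75, 21, 7, 40]
Step 2: min=7 at 6
  Swap: [5, 7, 83, 75, 75, 21, 91, 40]
Step 3: min=21 at 5
  Swap: [5, 7, 21, 75, 75, 83, 91, 40]

After 3 steps: [5, 7, 21, 75, 75, 83, 91, 40]


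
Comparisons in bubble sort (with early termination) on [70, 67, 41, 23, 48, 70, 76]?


Algorithm: bubble sort (with early termination)
Input: [70, 67, 41, 23, 48, 70, 76]
Sorted: [23, 41, 48, 67, 70, 70, 76]

18


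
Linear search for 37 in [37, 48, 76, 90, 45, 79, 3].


i=0: 37==37 found!

Found at 0, 1 comps


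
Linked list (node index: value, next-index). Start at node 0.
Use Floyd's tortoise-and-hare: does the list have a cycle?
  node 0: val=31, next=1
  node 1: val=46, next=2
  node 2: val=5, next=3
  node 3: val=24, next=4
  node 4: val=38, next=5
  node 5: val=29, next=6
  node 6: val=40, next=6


Floyd's tortoise (slow, +1) and hare (fast, +2):
  init: slow=0, fast=0
  step 1: slow=1, fast=2
  step 2: slow=2, fast=4
  step 3: slow=3, fast=6
  step 4: slow=4, fast=6
  step 5: slow=5, fast=6
  step 6: slow=6, fast=6
  slow == fast at node 6: cycle detected

Cycle: yes


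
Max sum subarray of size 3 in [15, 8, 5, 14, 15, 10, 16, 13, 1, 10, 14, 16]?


[0:3]: 28
[1:4]: 27
[2:5]: 34
[3:6]: 39
[4:7]: 41
[5:8]: 39
[6:9]: 30
[7:10]: 24
[8:11]: 25
[9:12]: 40

Max: 41 at [4:7]


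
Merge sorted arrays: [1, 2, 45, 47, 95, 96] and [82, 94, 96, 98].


Take 1 from A
Take 2 from A
Take 45 from A
Take 47 from A
Take 82 from B
Take 94 from B
Take 95 from A
Take 96 from A

Merged: [1, 2, 45, 47, 82, 94, 95, 96, 96, 98]


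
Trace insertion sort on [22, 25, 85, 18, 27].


Initial: [22, 25, 85, 18, 27]
Insert 25: [22, 25, 85, 18, 27]
Insert 85: [22, 25, 85, 18, 27]
Insert 18: [18, 22, 25, 85, 27]
Insert 27: [18, 22, 25, 27, 85]

Sorted: [18, 22, 25, 27, 85]


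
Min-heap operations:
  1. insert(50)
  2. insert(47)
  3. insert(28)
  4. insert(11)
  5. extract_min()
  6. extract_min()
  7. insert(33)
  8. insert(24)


insert(50) -> [50]
insert(47) -> [47, 50]
insert(28) -> [28, 50, 47]
insert(11) -> [11, 28, 47, 50]
extract_min()->11, [28, 50, 47]
extract_min()->28, [47, 50]
insert(33) -> [33, 50, 47]
insert(24) -> [24, 33, 47, 50]

Final heap: [24, 33, 47, 50]


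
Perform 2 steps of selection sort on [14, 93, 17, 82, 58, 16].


Initial: [14, 93, 17, 82, 58, 16]
Step 1: min=14 at 0
  Swap: [14, 93, 17, 82, 58, 16]
Step 2: min=16 at 5
  Swap: [14, 16, 17, 82, 58, 93]

After 2 steps: [14, 16, 17, 82, 58, 93]


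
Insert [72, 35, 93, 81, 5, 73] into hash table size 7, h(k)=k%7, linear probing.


Insert 72: h=2 -> slot 2
Insert 35: h=0 -> slot 0
Insert 93: h=2, 1 probes -> slot 3
Insert 81: h=4 -> slot 4
Insert 5: h=5 -> slot 5
Insert 73: h=3, 3 probes -> slot 6

Table: [35, None, 72, 93, 81, 5, 73]


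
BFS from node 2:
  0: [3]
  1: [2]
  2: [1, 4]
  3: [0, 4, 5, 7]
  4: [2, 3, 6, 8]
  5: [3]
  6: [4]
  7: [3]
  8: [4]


Visit 2, enqueue [1, 4]
Visit 1, enqueue []
Visit 4, enqueue [3, 6, 8]
Visit 3, enqueue [0, 5, 7]
Visit 6, enqueue []
Visit 8, enqueue []
Visit 0, enqueue []
Visit 5, enqueue []
Visit 7, enqueue []

BFS order: [2, 1, 4, 3, 6, 8, 0, 5, 7]


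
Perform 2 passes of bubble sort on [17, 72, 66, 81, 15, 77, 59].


Initial: [17, 72, 66, 81, 15, 77, 59]
Pass 1: [17, 66, 72, 15, 77, 59, 81] (4 swaps)
Pass 2: [17, 66, 15, 72, 59, 77, 81] (2 swaps)

After 2 passes: [17, 66, 15, 72, 59, 77, 81]


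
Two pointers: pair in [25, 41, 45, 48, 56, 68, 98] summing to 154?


lo=0(25)+hi=6(98)=123
lo=1(41)+hi=6(98)=139
lo=2(45)+hi=6(98)=143
lo=3(48)+hi=6(98)=146
lo=4(56)+hi=6(98)=154

Yes: 56+98=154


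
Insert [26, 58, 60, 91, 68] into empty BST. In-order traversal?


Insert 26: root
Insert 58: R from 26
Insert 60: R from 26 -> R from 58
Insert 91: R from 26 -> R from 58 -> R from 60
Insert 68: R from 26 -> R from 58 -> R from 60 -> L from 91

In-order: [26, 58, 60, 68, 91]


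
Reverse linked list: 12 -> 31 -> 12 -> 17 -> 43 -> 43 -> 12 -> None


Step 1: curr=12, set curr.next=prev(None) | reversed so far: 12
Step 2: curr=31, set curr.next=prev(12) | reversed so far: 31 -> 12
Step 3: curr=12, set curr.next=prev(31) | reversed so far: 12 -> 31 -> 12
Step 4: curr=17, set curr.next=prev(12) | reversed so far: 17 -> 12 -> 31 -> 12
Step 5: curr=43, set curr.next=prev(17) | reversed so far: 43 -> 17 -> 12 -> 31 -> 12
Step 6: curr=43, set curr.next=prev(43) | reversed so far: 43 -> 43 -> 17 -> 12 -> 31 -> 12
Step 7: curr=12, set curr.next=prev(43) | reversed so far: 12 -> 43 -> 43 -> 17 -> 12 -> 31 -> 12

12 -> 43 -> 43 -> 17 -> 12 -> 31 -> 12 -> None


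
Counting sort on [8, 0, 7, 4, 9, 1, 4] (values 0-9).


Input: [8, 0, 7, 4, 9, 1, 4]
Counts: [1, 1, 0, 0, 2, 0, 0, 1, 1, 1]

Sorted: [0, 1, 4, 4, 7, 8, 9]


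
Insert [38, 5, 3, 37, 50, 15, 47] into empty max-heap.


Insert 38: [38]
Insert 5: [38, 5]
Insert 3: [38, 5, 3]
Insert 37: [38, 37, 3, 5]
Insert 50: [50, 38, 3, 5, 37]
Insert 15: [50, 38, 15, 5, 37, 3]
Insert 47: [50, 38, 47, 5, 37, 3, 15]

Final heap: [50, 38, 47, 5, 37, 3, 15]


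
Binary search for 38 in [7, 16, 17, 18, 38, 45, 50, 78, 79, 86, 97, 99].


Step 1: lo=0, hi=11, mid=5, val=45
Step 2: lo=0, hi=4, mid=2, val=17
Step 3: lo=3, hi=4, mid=3, val=18
Step 4: lo=4, hi=4, mid=4, val=38

Found at index 4


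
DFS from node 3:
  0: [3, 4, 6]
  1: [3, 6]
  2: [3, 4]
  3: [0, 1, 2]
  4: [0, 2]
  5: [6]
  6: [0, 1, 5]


Visit 3, push [2, 1, 0]
Visit 0, push [6, 4]
Visit 4, push [2]
Visit 2, push []
Visit 6, push [5, 1]
Visit 1, push []
Visit 5, push []

DFS order: [3, 0, 4, 2, 6, 1, 5]


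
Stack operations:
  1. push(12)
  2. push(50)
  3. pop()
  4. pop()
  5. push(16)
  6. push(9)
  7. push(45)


push(12) -> [12]
push(50) -> [12, 50]
pop()->50, [12]
pop()->12, []
push(16) -> [16]
push(9) -> [16, 9]
push(45) -> [16, 9, 45]

Final stack: [16, 9, 45]


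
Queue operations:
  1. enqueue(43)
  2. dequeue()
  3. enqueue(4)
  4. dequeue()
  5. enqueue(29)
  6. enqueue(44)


enqueue(43) -> [43]
dequeue()->43, []
enqueue(4) -> [4]
dequeue()->4, []
enqueue(29) -> [29]
enqueue(44) -> [29, 44]

Final queue: [29, 44]


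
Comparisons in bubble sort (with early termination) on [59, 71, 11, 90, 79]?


Algorithm: bubble sort (with early termination)
Input: [59, 71, 11, 90, 79]
Sorted: [11, 59, 71, 79, 90]

9


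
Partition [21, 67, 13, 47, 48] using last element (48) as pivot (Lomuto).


Pivot: 48
  21 <= 48: advance i (no swap)
  13 <= 48: swap -> [21, 13, 67, 47, 48]
  47 <= 48: swap -> [21, 13, 47, 67, 48]
Place pivot at 3: [21, 13, 47, 48, 67]

Partitioned: [21, 13, 47, 48, 67]


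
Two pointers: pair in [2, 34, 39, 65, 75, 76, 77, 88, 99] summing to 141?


lo=0(2)+hi=8(99)=101
lo=1(34)+hi=8(99)=133
lo=2(39)+hi=8(99)=138
lo=3(65)+hi=8(99)=164
lo=3(65)+hi=7(88)=153
lo=3(65)+hi=6(77)=142
lo=3(65)+hi=5(76)=141

Yes: 65+76=141


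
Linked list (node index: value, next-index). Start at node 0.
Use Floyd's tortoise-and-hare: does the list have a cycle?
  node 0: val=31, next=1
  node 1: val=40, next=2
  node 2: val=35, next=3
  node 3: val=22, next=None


Floyd's tortoise (slow, +1) and hare (fast, +2):
  init: slow=0, fast=0
  step 1: slow=1, fast=2
  step 2: fast 2->3->None, no cycle

Cycle: no


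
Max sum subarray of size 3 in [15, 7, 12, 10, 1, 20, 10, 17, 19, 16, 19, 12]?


[0:3]: 34
[1:4]: 29
[2:5]: 23
[3:6]: 31
[4:7]: 31
[5:8]: 47
[6:9]: 46
[7:10]: 52
[8:11]: 54
[9:12]: 47

Max: 54 at [8:11]


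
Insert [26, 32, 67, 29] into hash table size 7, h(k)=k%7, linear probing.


Insert 26: h=5 -> slot 5
Insert 32: h=4 -> slot 4
Insert 67: h=4, 2 probes -> slot 6
Insert 29: h=1 -> slot 1

Table: [None, 29, None, None, 32, 26, 67]


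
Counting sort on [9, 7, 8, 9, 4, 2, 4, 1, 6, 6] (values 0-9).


Input: [9, 7, 8, 9, 4, 2, 4, 1, 6, 6]
Counts: [0, 1, 1, 0, 2, 0, 2, 1, 1, 2]

Sorted: [1, 2, 4, 4, 6, 6, 7, 8, 9, 9]


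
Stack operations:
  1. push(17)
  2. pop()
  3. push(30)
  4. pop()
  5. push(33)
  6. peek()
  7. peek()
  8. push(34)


push(17) -> [17]
pop()->17, []
push(30) -> [30]
pop()->30, []
push(33) -> [33]
peek()->33
peek()->33
push(34) -> [33, 34]

Final stack: [33, 34]


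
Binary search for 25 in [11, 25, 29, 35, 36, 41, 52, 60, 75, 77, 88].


Step 1: lo=0, hi=10, mid=5, val=41
Step 2: lo=0, hi=4, mid=2, val=29
Step 3: lo=0, hi=1, mid=0, val=11
Step 4: lo=1, hi=1, mid=1, val=25

Found at index 1


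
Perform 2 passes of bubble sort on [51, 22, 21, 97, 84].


Initial: [51, 22, 21, 97, 84]
Pass 1: [22, 21, 51, 84, 97] (3 swaps)
Pass 2: [21, 22, 51, 84, 97] (1 swaps)

After 2 passes: [21, 22, 51, 84, 97]


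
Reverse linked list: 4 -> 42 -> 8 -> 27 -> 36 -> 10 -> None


Step 1: curr=4, set curr.next=prev(None) | reversed so far: 4
Step 2: curr=42, set curr.next=prev(4) | reversed so far: 42 -> 4
Step 3: curr=8, set curr.next=prev(42) | reversed so far: 8 -> 42 -> 4
Step 4: curr=27, set curr.next=prev(8) | reversed so far: 27 -> 8 -> 42 -> 4
Step 5: curr=36, set curr.next=prev(27) | reversed so far: 36 -> 27 -> 8 -> 42 -> 4
Step 6: curr=10, set curr.next=prev(36) | reversed so far: 10 -> 36 -> 27 -> 8 -> 42 -> 4

10 -> 36 -> 27 -> 8 -> 42 -> 4 -> None


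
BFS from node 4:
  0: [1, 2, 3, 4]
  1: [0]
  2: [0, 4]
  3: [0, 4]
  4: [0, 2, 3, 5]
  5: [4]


Visit 4, enqueue [0, 2, 3, 5]
Visit 0, enqueue [1]
Visit 2, enqueue []
Visit 3, enqueue []
Visit 5, enqueue []
Visit 1, enqueue []

BFS order: [4, 0, 2, 3, 5, 1]


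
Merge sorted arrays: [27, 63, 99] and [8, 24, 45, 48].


Take 8 from B
Take 24 from B
Take 27 from A
Take 45 from B
Take 48 from B

Merged: [8, 24, 27, 45, 48, 63, 99]


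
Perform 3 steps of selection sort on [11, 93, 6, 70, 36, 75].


Initial: [11, 93, 6, 70, 36, 75]
Step 1: min=6 at 2
  Swap: [6, 93, 11, 70, 36, 75]
Step 2: min=11 at 2
  Swap: [6, 11, 93, 70, 36, 75]
Step 3: min=36 at 4
  Swap: [6, 11, 36, 70, 93, 75]

After 3 steps: [6, 11, 36, 70, 93, 75]


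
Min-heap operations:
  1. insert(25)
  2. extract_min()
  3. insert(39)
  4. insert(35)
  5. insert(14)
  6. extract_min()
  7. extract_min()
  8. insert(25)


insert(25) -> [25]
extract_min()->25, []
insert(39) -> [39]
insert(35) -> [35, 39]
insert(14) -> [14, 39, 35]
extract_min()->14, [35, 39]
extract_min()->35, [39]
insert(25) -> [25, 39]

Final heap: [25, 39]


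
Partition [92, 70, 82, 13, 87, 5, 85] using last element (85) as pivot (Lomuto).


Pivot: 85
  70 <= 85: swap -> [70, 92, 82, 13, 87, 5, 85]
  82 <= 85: swap -> [70, 82, 92, 13, 87, 5, 85]
  13 <= 85: swap -> [70, 82, 13, 92, 87, 5, 85]
  5 <= 85: swap -> [70, 82, 13, 5, 87, 92, 85]
Place pivot at 4: [70, 82, 13, 5, 85, 92, 87]

Partitioned: [70, 82, 13, 5, 85, 92, 87]


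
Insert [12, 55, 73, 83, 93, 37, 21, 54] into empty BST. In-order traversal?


Insert 12: root
Insert 55: R from 12
Insert 73: R from 12 -> R from 55
Insert 83: R from 12 -> R from 55 -> R from 73
Insert 93: R from 12 -> R from 55 -> R from 73 -> R from 83
Insert 37: R from 12 -> L from 55
Insert 21: R from 12 -> L from 55 -> L from 37
Insert 54: R from 12 -> L from 55 -> R from 37

In-order: [12, 21, 37, 54, 55, 73, 83, 93]


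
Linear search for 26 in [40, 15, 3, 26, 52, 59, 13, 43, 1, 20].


i=0: 40!=26
i=1: 15!=26
i=2: 3!=26
i=3: 26==26 found!

Found at 3, 4 comps


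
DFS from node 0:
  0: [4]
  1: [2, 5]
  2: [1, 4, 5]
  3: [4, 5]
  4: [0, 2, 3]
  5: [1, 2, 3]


Visit 0, push [4]
Visit 4, push [3, 2]
Visit 2, push [5, 1]
Visit 1, push [5]
Visit 5, push [3]
Visit 3, push []

DFS order: [0, 4, 2, 1, 5, 3]


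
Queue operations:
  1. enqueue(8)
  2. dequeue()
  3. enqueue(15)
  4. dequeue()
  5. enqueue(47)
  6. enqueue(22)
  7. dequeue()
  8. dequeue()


enqueue(8) -> [8]
dequeue()->8, []
enqueue(15) -> [15]
dequeue()->15, []
enqueue(47) -> [47]
enqueue(22) -> [47, 22]
dequeue()->47, [22]
dequeue()->22, []

Final queue: []


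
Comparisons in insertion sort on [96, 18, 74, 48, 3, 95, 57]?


Algorithm: insertion sort
Input: [96, 18, 74, 48, 3, 95, 57]
Sorted: [3, 18, 48, 57, 74, 95, 96]

16


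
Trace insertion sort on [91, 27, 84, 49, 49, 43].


Initial: [91, 27, 84, 49, 49, 43]
Insert 27: [27, 91, 84, 49, 49, 43]
Insert 84: [27, 84, 91, 49, 49, 43]
Insert 49: [27, 49, 84, 91, 49, 43]
Insert 49: [27, 49, 49, 84, 91, 43]
Insert 43: [27, 43, 49, 49, 84, 91]

Sorted: [27, 43, 49, 49, 84, 91]


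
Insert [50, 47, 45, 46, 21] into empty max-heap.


Insert 50: [50]
Insert 47: [50, 47]
Insert 45: [50, 47, 45]
Insert 46: [50, 47, 45, 46]
Insert 21: [50, 47, 45, 46, 21]

Final heap: [50, 47, 45, 46, 21]


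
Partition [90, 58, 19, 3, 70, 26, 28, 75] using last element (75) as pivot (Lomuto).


Pivot: 75
  58 <= 75: swap -> [58, 90, 19, 3, 70, 26, 28, 75]
  19 <= 75: swap -> [58, 19, 90, 3, 70, 26, 28, 75]
  3 <= 75: swap -> [58, 19, 3, 90, 70, 26, 28, 75]
  70 <= 75: swap -> [58, 19, 3, 70, 90, 26, 28, 75]
  26 <= 75: swap -> [58, 19, 3, 70, 26, 90, 28, 75]
  28 <= 75: swap -> [58, 19, 3, 70, 26, 28, 90, 75]
Place pivot at 6: [58, 19, 3, 70, 26, 28, 75, 90]

Partitioned: [58, 19, 3, 70, 26, 28, 75, 90]


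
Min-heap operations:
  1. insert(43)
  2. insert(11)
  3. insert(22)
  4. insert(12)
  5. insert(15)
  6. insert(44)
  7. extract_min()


insert(43) -> [43]
insert(11) -> [11, 43]
insert(22) -> [11, 43, 22]
insert(12) -> [11, 12, 22, 43]
insert(15) -> [11, 12, 22, 43, 15]
insert(44) -> [11, 12, 22, 43, 15, 44]
extract_min()->11, [12, 15, 22, 43, 44]

Final heap: [12, 15, 22, 43, 44]


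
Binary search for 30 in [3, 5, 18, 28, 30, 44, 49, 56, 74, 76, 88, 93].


Step 1: lo=0, hi=11, mid=5, val=44
Step 2: lo=0, hi=4, mid=2, val=18
Step 3: lo=3, hi=4, mid=3, val=28
Step 4: lo=4, hi=4, mid=4, val=30

Found at index 4


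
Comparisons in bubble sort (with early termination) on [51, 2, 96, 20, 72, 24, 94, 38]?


Algorithm: bubble sort (with early termination)
Input: [51, 2, 96, 20, 72, 24, 94, 38]
Sorted: [2, 20, 24, 38, 51, 72, 94, 96]

25


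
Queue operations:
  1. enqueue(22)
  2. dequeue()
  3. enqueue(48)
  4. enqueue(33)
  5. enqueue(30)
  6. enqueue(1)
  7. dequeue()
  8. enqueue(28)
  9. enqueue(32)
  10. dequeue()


enqueue(22) -> [22]
dequeue()->22, []
enqueue(48) -> [48]
enqueue(33) -> [48, 33]
enqueue(30) -> [48, 33, 30]
enqueue(1) -> [48, 33, 30, 1]
dequeue()->48, [33, 30, 1]
enqueue(28) -> [33, 30, 1, 28]
enqueue(32) -> [33, 30, 1, 28, 32]
dequeue()->33, [30, 1, 28, 32]

Final queue: [30, 1, 28, 32]


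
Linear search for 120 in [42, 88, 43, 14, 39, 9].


i=0: 42!=120
i=1: 88!=120
i=2: 43!=120
i=3: 14!=120
i=4: 39!=120
i=5: 9!=120

Not found, 6 comps


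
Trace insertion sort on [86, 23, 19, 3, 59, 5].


Initial: [86, 23, 19, 3, 59, 5]
Insert 23: [23, 86, 19, 3, 59, 5]
Insert 19: [19, 23, 86, 3, 59, 5]
Insert 3: [3, 19, 23, 86, 59, 5]
Insert 59: [3, 19, 23, 59, 86, 5]
Insert 5: [3, 5, 19, 23, 59, 86]

Sorted: [3, 5, 19, 23, 59, 86]


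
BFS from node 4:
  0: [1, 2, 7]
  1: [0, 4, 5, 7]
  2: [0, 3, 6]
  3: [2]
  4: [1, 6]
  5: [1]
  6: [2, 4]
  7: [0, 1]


Visit 4, enqueue [1, 6]
Visit 1, enqueue [0, 5, 7]
Visit 6, enqueue [2]
Visit 0, enqueue []
Visit 5, enqueue []
Visit 7, enqueue []
Visit 2, enqueue [3]
Visit 3, enqueue []

BFS order: [4, 1, 6, 0, 5, 7, 2, 3]


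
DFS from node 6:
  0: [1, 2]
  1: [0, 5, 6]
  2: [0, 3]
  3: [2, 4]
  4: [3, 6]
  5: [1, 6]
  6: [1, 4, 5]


Visit 6, push [5, 4, 1]
Visit 1, push [5, 0]
Visit 0, push [2]
Visit 2, push [3]
Visit 3, push [4]
Visit 4, push []
Visit 5, push []

DFS order: [6, 1, 0, 2, 3, 4, 5]


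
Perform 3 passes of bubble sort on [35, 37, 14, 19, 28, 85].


Initial: [35, 37, 14, 19, 28, 85]
Pass 1: [35, 14, 19, 28, 37, 85] (3 swaps)
Pass 2: [14, 19, 28, 35, 37, 85] (3 swaps)
Pass 3: [14, 19, 28, 35, 37, 85] (0 swaps)

After 3 passes: [14, 19, 28, 35, 37, 85]


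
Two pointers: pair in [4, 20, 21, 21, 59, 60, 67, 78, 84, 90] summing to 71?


lo=0(4)+hi=9(90)=94
lo=0(4)+hi=8(84)=88
lo=0(4)+hi=7(78)=82
lo=0(4)+hi=6(67)=71

Yes: 4+67=71


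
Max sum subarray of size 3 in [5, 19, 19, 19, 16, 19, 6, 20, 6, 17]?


[0:3]: 43
[1:4]: 57
[2:5]: 54
[3:6]: 54
[4:7]: 41
[5:8]: 45
[6:9]: 32
[7:10]: 43

Max: 57 at [1:4]


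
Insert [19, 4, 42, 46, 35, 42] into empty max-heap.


Insert 19: [19]
Insert 4: [19, 4]
Insert 42: [42, 4, 19]
Insert 46: [46, 42, 19, 4]
Insert 35: [46, 42, 19, 4, 35]
Insert 42: [46, 42, 42, 4, 35, 19]

Final heap: [46, 42, 42, 4, 35, 19]


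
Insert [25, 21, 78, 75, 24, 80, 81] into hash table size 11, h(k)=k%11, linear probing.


Insert 25: h=3 -> slot 3
Insert 21: h=10 -> slot 10
Insert 78: h=1 -> slot 1
Insert 75: h=9 -> slot 9
Insert 24: h=2 -> slot 2
Insert 80: h=3, 1 probes -> slot 4
Insert 81: h=4, 1 probes -> slot 5

Table: [None, 78, 24, 25, 80, 81, None, None, None, 75, 21]


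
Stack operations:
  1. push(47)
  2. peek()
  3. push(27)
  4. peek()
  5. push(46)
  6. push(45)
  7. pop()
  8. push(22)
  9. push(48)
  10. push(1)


push(47) -> [47]
peek()->47
push(27) -> [47, 27]
peek()->27
push(46) -> [47, 27, 46]
push(45) -> [47, 27, 46, 45]
pop()->45, [47, 27, 46]
push(22) -> [47, 27, 46, 22]
push(48) -> [47, 27, 46, 22, 48]
push(1) -> [47, 27, 46, 22, 48, 1]

Final stack: [47, 27, 46, 22, 48, 1]


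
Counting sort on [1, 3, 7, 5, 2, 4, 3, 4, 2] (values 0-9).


Input: [1, 3, 7, 5, 2, 4, 3, 4, 2]
Counts: [0, 1, 2, 2, 2, 1, 0, 1, 0, 0]

Sorted: [1, 2, 2, 3, 3, 4, 4, 5, 7]


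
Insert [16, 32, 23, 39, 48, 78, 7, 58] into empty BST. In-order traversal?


Insert 16: root
Insert 32: R from 16
Insert 23: R from 16 -> L from 32
Insert 39: R from 16 -> R from 32
Insert 48: R from 16 -> R from 32 -> R from 39
Insert 78: R from 16 -> R from 32 -> R from 39 -> R from 48
Insert 7: L from 16
Insert 58: R from 16 -> R from 32 -> R from 39 -> R from 48 -> L from 78

In-order: [7, 16, 23, 32, 39, 48, 58, 78]


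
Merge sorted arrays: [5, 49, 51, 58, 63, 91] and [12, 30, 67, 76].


Take 5 from A
Take 12 from B
Take 30 from B
Take 49 from A
Take 51 from A
Take 58 from A
Take 63 from A
Take 67 from B
Take 76 from B

Merged: [5, 12, 30, 49, 51, 58, 63, 67, 76, 91]


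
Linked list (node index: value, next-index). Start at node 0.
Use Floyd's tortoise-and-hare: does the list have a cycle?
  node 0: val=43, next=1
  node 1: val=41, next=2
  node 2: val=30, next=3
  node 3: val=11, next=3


Floyd's tortoise (slow, +1) and hare (fast, +2):
  init: slow=0, fast=0
  step 1: slow=1, fast=2
  step 2: slow=2, fast=3
  step 3: slow=3, fast=3
  slow == fast at node 3: cycle detected

Cycle: yes


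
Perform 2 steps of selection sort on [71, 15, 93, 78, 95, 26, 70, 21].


Initial: [71, 15, 93, 78, 95, 26, 70, 21]
Step 1: min=15 at 1
  Swap: [15, 71, 93, 78, 95, 26, 70, 21]
Step 2: min=21 at 7
  Swap: [15, 21, 93, 78, 95, 26, 70, 71]

After 2 steps: [15, 21, 93, 78, 95, 26, 70, 71]


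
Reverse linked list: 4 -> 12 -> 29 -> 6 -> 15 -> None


Step 1: curr=4, set curr.next=prev(None) | reversed so far: 4
Step 2: curr=12, set curr.next=prev(4) | reversed so far: 12 -> 4
Step 3: curr=29, set curr.next=prev(12) | reversed so far: 29 -> 12 -> 4
Step 4: curr=6, set curr.next=prev(29) | reversed so far: 6 -> 29 -> 12 -> 4
Step 5: curr=15, set curr.next=prev(6) | reversed so far: 15 -> 6 -> 29 -> 12 -> 4

15 -> 6 -> 29 -> 12 -> 4 -> None


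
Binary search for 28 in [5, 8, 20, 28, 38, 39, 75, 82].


Step 1: lo=0, hi=7, mid=3, val=28

Found at index 3


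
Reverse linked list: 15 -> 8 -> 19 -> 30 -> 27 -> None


Step 1: curr=15, set curr.next=prev(None) | reversed so far: 15
Step 2: curr=8, set curr.next=prev(15) | reversed so far: 8 -> 15
Step 3: curr=19, set curr.next=prev(8) | reversed so far: 19 -> 8 -> 15
Step 4: curr=30, set curr.next=prev(19) | reversed so far: 30 -> 19 -> 8 -> 15
Step 5: curr=27, set curr.next=prev(30) | reversed so far: 27 -> 30 -> 19 -> 8 -> 15

27 -> 30 -> 19 -> 8 -> 15 -> None


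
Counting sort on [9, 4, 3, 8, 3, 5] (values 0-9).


Input: [9, 4, 3, 8, 3, 5]
Counts: [0, 0, 0, 2, 1, 1, 0, 0, 1, 1]

Sorted: [3, 3, 4, 5, 8, 9]


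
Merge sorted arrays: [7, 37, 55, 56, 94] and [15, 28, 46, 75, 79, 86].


Take 7 from A
Take 15 from B
Take 28 from B
Take 37 from A
Take 46 from B
Take 55 from A
Take 56 from A
Take 75 from B
Take 79 from B
Take 86 from B

Merged: [7, 15, 28, 37, 46, 55, 56, 75, 79, 86, 94]


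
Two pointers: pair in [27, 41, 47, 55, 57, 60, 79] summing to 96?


lo=0(27)+hi=6(79)=106
lo=0(27)+hi=5(60)=87
lo=1(41)+hi=5(60)=101
lo=1(41)+hi=4(57)=98
lo=1(41)+hi=3(55)=96

Yes: 41+55=96


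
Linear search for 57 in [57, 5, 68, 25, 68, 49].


i=0: 57==57 found!

Found at 0, 1 comps


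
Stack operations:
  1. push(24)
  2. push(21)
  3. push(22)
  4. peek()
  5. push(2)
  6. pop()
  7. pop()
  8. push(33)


push(24) -> [24]
push(21) -> [24, 21]
push(22) -> [24, 21, 22]
peek()->22
push(2) -> [24, 21, 22, 2]
pop()->2, [24, 21, 22]
pop()->22, [24, 21]
push(33) -> [24, 21, 33]

Final stack: [24, 21, 33]


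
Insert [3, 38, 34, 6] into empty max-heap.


Insert 3: [3]
Insert 38: [38, 3]
Insert 34: [38, 3, 34]
Insert 6: [38, 6, 34, 3]

Final heap: [38, 6, 34, 3]


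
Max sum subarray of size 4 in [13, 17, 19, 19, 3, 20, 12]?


[0:4]: 68
[1:5]: 58
[2:6]: 61
[3:7]: 54

Max: 68 at [0:4]


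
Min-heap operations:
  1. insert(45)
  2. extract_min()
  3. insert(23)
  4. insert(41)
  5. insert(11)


insert(45) -> [45]
extract_min()->45, []
insert(23) -> [23]
insert(41) -> [23, 41]
insert(11) -> [11, 41, 23]

Final heap: [11, 41, 23]


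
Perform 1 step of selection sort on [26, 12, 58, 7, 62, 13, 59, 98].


Initial: [26, 12, 58, 7, 62, 13, 59, 98]
Step 1: min=7 at 3
  Swap: [7, 12, 58, 26, 62, 13, 59, 98]

After 1 step: [7, 12, 58, 26, 62, 13, 59, 98]


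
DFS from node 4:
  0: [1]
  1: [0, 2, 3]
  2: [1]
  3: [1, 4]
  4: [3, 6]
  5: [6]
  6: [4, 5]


Visit 4, push [6, 3]
Visit 3, push [1]
Visit 1, push [2, 0]
Visit 0, push []
Visit 2, push []
Visit 6, push [5]
Visit 5, push []

DFS order: [4, 3, 1, 0, 2, 6, 5]


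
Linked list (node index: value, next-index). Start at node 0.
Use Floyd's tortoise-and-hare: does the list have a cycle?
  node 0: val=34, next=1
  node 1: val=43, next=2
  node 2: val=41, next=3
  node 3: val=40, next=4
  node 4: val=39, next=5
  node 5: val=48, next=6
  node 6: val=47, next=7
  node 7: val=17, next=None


Floyd's tortoise (slow, +1) and hare (fast, +2):
  init: slow=0, fast=0
  step 1: slow=1, fast=2
  step 2: slow=2, fast=4
  step 3: slow=3, fast=6
  step 4: fast 6->7->None, no cycle

Cycle: no


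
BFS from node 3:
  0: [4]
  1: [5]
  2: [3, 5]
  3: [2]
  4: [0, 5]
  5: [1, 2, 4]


Visit 3, enqueue [2]
Visit 2, enqueue [5]
Visit 5, enqueue [1, 4]
Visit 1, enqueue []
Visit 4, enqueue [0]
Visit 0, enqueue []

BFS order: [3, 2, 5, 1, 4, 0]


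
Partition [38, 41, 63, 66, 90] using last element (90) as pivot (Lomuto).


Pivot: 90
  38 <= 90: advance i (no swap)
  41 <= 90: advance i (no swap)
  63 <= 90: advance i (no swap)
  66 <= 90: advance i (no swap)
Place pivot at 4: [38, 41, 63, 66, 90]

Partitioned: [38, 41, 63, 66, 90]


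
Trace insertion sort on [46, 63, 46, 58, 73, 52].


Initial: [46, 63, 46, 58, 73, 52]
Insert 63: [46, 63, 46, 58, 73, 52]
Insert 46: [46, 46, 63, 58, 73, 52]
Insert 58: [46, 46, 58, 63, 73, 52]
Insert 73: [46, 46, 58, 63, 73, 52]
Insert 52: [46, 46, 52, 58, 63, 73]

Sorted: [46, 46, 52, 58, 63, 73]


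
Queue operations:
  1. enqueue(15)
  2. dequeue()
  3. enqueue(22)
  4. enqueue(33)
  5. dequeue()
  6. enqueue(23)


enqueue(15) -> [15]
dequeue()->15, []
enqueue(22) -> [22]
enqueue(33) -> [22, 33]
dequeue()->22, [33]
enqueue(23) -> [33, 23]

Final queue: [33, 23]


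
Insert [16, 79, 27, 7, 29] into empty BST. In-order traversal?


Insert 16: root
Insert 79: R from 16
Insert 27: R from 16 -> L from 79
Insert 7: L from 16
Insert 29: R from 16 -> L from 79 -> R from 27

In-order: [7, 16, 27, 29, 79]


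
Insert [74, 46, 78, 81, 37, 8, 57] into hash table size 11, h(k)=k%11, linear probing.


Insert 74: h=8 -> slot 8
Insert 46: h=2 -> slot 2
Insert 78: h=1 -> slot 1
Insert 81: h=4 -> slot 4
Insert 37: h=4, 1 probes -> slot 5
Insert 8: h=8, 1 probes -> slot 9
Insert 57: h=2, 1 probes -> slot 3

Table: [None, 78, 46, 57, 81, 37, None, None, 74, 8, None]


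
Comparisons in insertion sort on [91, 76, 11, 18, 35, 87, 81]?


Algorithm: insertion sort
Input: [91, 76, 11, 18, 35, 87, 81]
Sorted: [11, 18, 35, 76, 81, 87, 91]

14


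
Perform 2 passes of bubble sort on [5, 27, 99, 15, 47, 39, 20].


Initial: [5, 27, 99, 15, 47, 39, 20]
Pass 1: [5, 27, 15, 47, 39, 20, 99] (4 swaps)
Pass 2: [5, 15, 27, 39, 20, 47, 99] (3 swaps)

After 2 passes: [5, 15, 27, 39, 20, 47, 99]


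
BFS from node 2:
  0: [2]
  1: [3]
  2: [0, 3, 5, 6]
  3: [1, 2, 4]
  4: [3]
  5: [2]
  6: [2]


Visit 2, enqueue [0, 3, 5, 6]
Visit 0, enqueue []
Visit 3, enqueue [1, 4]
Visit 5, enqueue []
Visit 6, enqueue []
Visit 1, enqueue []
Visit 4, enqueue []

BFS order: [2, 0, 3, 5, 6, 1, 4]


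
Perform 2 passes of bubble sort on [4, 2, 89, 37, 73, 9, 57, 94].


Initial: [4, 2, 89, 37, 73, 9, 57, 94]
Pass 1: [2, 4, 37, 73, 9, 57, 89, 94] (5 swaps)
Pass 2: [2, 4, 37, 9, 57, 73, 89, 94] (2 swaps)

After 2 passes: [2, 4, 37, 9, 57, 73, 89, 94]


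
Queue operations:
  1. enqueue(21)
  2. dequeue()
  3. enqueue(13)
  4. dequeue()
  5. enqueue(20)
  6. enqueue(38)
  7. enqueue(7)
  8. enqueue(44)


enqueue(21) -> [21]
dequeue()->21, []
enqueue(13) -> [13]
dequeue()->13, []
enqueue(20) -> [20]
enqueue(38) -> [20, 38]
enqueue(7) -> [20, 38, 7]
enqueue(44) -> [20, 38, 7, 44]

Final queue: [20, 38, 7, 44]


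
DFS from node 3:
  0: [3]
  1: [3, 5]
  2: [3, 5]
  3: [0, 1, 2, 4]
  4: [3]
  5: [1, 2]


Visit 3, push [4, 2, 1, 0]
Visit 0, push []
Visit 1, push [5]
Visit 5, push [2]
Visit 2, push []
Visit 4, push []

DFS order: [3, 0, 1, 5, 2, 4]


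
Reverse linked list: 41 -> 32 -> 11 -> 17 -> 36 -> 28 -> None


Step 1: curr=41, set curr.next=prev(None) | reversed so far: 41
Step 2: curr=32, set curr.next=prev(41) | reversed so far: 32 -> 41
Step 3: curr=11, set curr.next=prev(32) | reversed so far: 11 -> 32 -> 41
Step 4: curr=17, set curr.next=prev(11) | reversed so far: 17 -> 11 -> 32 -> 41
Step 5: curr=36, set curr.next=prev(17) | reversed so far: 36 -> 17 -> 11 -> 32 -> 41
Step 6: curr=28, set curr.next=prev(36) | reversed so far: 28 -> 36 -> 17 -> 11 -> 32 -> 41

28 -> 36 -> 17 -> 11 -> 32 -> 41 -> None


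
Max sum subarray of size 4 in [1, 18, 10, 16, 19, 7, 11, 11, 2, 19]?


[0:4]: 45
[1:5]: 63
[2:6]: 52
[3:7]: 53
[4:8]: 48
[5:9]: 31
[6:10]: 43

Max: 63 at [1:5]


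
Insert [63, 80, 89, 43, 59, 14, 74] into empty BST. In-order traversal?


Insert 63: root
Insert 80: R from 63
Insert 89: R from 63 -> R from 80
Insert 43: L from 63
Insert 59: L from 63 -> R from 43
Insert 14: L from 63 -> L from 43
Insert 74: R from 63 -> L from 80

In-order: [14, 43, 59, 63, 74, 80, 89]


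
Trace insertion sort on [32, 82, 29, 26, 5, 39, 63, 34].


Initial: [32, 82, 29, 26, 5, 39, 63, 34]
Insert 82: [32, 82, 29, 26, 5, 39, 63, 34]
Insert 29: [29, 32, 82, 26, 5, 39, 63, 34]
Insert 26: [26, 29, 32, 82, 5, 39, 63, 34]
Insert 5: [5, 26, 29, 32, 82, 39, 63, 34]
Insert 39: [5, 26, 29, 32, 39, 82, 63, 34]
Insert 63: [5, 26, 29, 32, 39, 63, 82, 34]
Insert 34: [5, 26, 29, 32, 34, 39, 63, 82]

Sorted: [5, 26, 29, 32, 34, 39, 63, 82]
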